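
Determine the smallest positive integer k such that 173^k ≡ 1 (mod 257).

128

The order of 173 must divide φ(257) = 257 − 1 = 256 = 2^8.
Divisors of 256: 1, 2, 4, 8, 16, 32, 64, 128, 256.
Check 173^d mod 257 for each divisor in increasing order:
173^1 ≡ 173 (mod 257)
173^2 ≡ 117 (mod 257)
173^4 ≡ 68 (mod 257)
173^8 ≡ 255 (mod 257)
173^16 ≡ 4 (mod 257)
173^32 ≡ 16 (mod 257)
173^64 ≡ 256 (mod 257)
173^128 ≡ 1 (mod 257) ✓
Hence ord(173) = 128.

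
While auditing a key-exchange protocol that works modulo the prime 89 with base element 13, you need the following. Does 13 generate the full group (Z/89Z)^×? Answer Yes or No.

φ(89) = 89 − 1 = 88 = 2^3 · 11.
It suffices to check that the order of 13 is not a proper divisor of 88: compute 13^(88/q) for q ∈ {2, 11}.
13^44 ≡ 88 (mod 89)  [q = 2: ≢ 1 ✓]
13^8 ≡ 64 (mod 89)  [q = 11: ≢ 1 ✓]
All checks pass, so 13 has order 88 and is a primitive root modulo 89.

Yes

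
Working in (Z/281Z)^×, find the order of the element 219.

20

Since 219 ∈ (Z/281Z)^×, its order divides φ(281) = 281 − 1 = 280 = 2^3 · 5 · 7.
Divisors of 280: 1, 2, 4, 5, 7, 8, 10, 14, 20, 28, 35, 40, 56, 70, 140, 280.
Evaluate successive powers at the divisors of 280:
219^1 ≡ 219 (mod 281)
219^2 ≡ 191 (mod 281)
219^4 ≡ 232 (mod 281)
219^5 ≡ 228 (mod 281)
219^7 ≡ 274 (mod 281)
219^8 ≡ 153 (mod 281)
219^10 ≡ 280 (mod 281)
219^14 ≡ 49 (mod 281)
219^20 ≡ 1 (mod 281) ✓
The smallest such exponent is 20, so the order of 219 is 20.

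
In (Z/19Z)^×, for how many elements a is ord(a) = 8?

0

φ(19) = 19 − 1 = 18 = 2 · 3^2.
(Z/19Z)^× is cyclic (|G| = 18); a cyclic group of order m has exactly φ(d) elements of each order d | m, and none otherwise.
Since 8 ∤ 18, the count is 0.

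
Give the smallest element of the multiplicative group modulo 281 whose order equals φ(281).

3

φ(281) = 281 − 1 = 280 = 2^3 · 5 · 7.
Test candidates g = 2, 3, … against the prime factors q ∈ {2, 5, 7} of φ(281): g is a generator iff g^(280/q) ≢ 1 for every such q.
g = 2: 2^140 ≡ 1 — hits 1, so not a primitive root.
g = 3: 3^140 ≡ 280; 3^56 ≡ 86; 3^40 ≡ 249 — none is 1, so 3 is a primitive root.
Hence the least primitive root of 281 is 3.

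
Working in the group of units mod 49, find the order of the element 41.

14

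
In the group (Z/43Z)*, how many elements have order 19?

0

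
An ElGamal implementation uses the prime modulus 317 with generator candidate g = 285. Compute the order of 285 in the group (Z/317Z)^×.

ord(285) | φ(317) = 317 − 1 = 316 = 2^2 · 79.
Divisors of 316: 1, 2, 4, 79, 158, 316.
Evaluate successive powers at the divisors of 316:
285^1 ≡ 285 (mod 317)
285^2 ≡ 73 (mod 317)
285^4 ≡ 257 (mod 317)
285^79 ≡ 114 (mod 317)
285^158 ≡ 316 (mod 317)
285^316 ≡ 1 (mod 317) ✓
The smallest such exponent is 316, so the order of 285 is 316.

316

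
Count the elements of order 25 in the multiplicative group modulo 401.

20

φ(401) = 401 − 1 = 400 = 2^4 · 5^2.
Since (Z/401Z)^× is cyclic of order 400, the number of elements of order d is φ(d) when d | 400 and 0 otherwise.
25 = 5^2 divides 400, and φ(25) = 20.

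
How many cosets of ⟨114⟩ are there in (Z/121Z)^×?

2

By Lagrange's theorem, ord_121(114) divides φ(121) = φ(11^2) = 11·(11−1) = 110 = 2 · 5 · 11.
Divisors of 110: 1, 2, 5, 10, 11, 22, 55, 110.
Check 114^d mod 121 for each divisor in increasing order:
114^1 ≡ 114 (mod 121)
114^2 ≡ 49 (mod 121)
114^5 ≡ 12 (mod 121)
114^10 ≡ 23 (mod 121)
114^11 ≡ 81 (mod 121)
114^22 ≡ 27 (mod 121)
114^55 ≡ 1 (mod 121) ✓
The order of 114 is 55, so the subgroup it generates has 55 elements.
Index = |(Z/121Z)^×| / |⟨114⟩| = 110 / 55 = 2.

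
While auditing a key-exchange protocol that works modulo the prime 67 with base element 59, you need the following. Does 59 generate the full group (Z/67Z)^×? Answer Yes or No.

φ(67) = 67 − 1 = 66 = 2 · 3 · 11.
It suffices to check that the order of 59 is not a proper divisor of 66: compute 59^(66/q) for q ∈ {2, 3, 11}.
59^33 ≡ 1 (mod 67)  [q = 2: ≡ 1 ✗]
59^22 ≡ 1 (mod 67)  [q = 3: ≡ 1 ✗]
59^6 ≡ 40 (mod 67)  [q = 11: ≢ 1 ✓]
The check at q = 2 fails, so 59 generates a proper subgroup.

No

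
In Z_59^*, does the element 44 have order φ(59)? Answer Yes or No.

Yes

φ(59) = 59 − 1 = 58 = 2 · 29.
Test 44^(58/q) mod 59 for each prime factor q of 58:
44^29 ≡ 58 (mod 59)  [q = 2: ≢ 1 ✓]
44^2 ≡ 48 (mod 59)  [q = 29: ≢ 1 ✓]
All checks pass, so 44 has order 58 and is a primitive root modulo 59.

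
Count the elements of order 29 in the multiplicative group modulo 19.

0

φ(19) = 19 − 1 = 18 = 2 · 3^2.
Since (Z/19Z)^× is cyclic of order 18, the number of elements of order d is φ(d) when d | 18 and 0 otherwise.
Since 29 ∤ 18, the count is 0.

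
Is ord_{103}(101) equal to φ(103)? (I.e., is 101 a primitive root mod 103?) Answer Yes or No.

Yes

φ(103) = 103 − 1 = 102 = 2 · 3 · 17.
101 is a primitive root mod 103 iff 101^(φ(103)/q) ≢ 1 for every prime q | φ(103), i.e. q ∈ {2, 3, 17}.
101^51 ≡ 102 (mod 103)  [q = 2: ≢ 1 ✓]
101^34 ≡ 46 (mod 103)  [q = 3: ≢ 1 ✓]
101^6 ≡ 64 (mod 103)  [q = 17: ≢ 1 ✓]
None equal 1, so ord_103(101) = 102: 101 is a primitive root.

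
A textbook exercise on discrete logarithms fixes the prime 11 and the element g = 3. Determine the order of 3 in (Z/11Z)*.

By Lagrange's theorem, ord_11(3) divides φ(11) = 11 − 1 = 10 = 2 · 5.
Divisors of 10: 1, 2, 5, 10.
Test each divisor d:
3^1 ≡ 3 (mod 11)
3^2 ≡ 9 (mod 11)
3^5 ≡ 1 (mod 11) ✓
Hence ord(3) = 5.

5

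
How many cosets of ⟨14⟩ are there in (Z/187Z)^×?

2

By Lagrange's theorem, ord_187(14) divides φ(187) = φ(11·17) = (11−1)·(17−1) = 10·16 = 160 = 2^5 · 5.
Divisors of 160: 1, 2, 4, 5, 8, 10, 16, 20, 32, 40, 80, 160.
Check 14^d mod 187 for each divisor in increasing order:
14^1 ≡ 14 (mod 187)
14^2 ≡ 9 (mod 187)
14^4 ≡ 81 (mod 187)
14^5 ≡ 12 (mod 187)
14^8 ≡ 16 (mod 187)
14^10 ≡ 144 (mod 187)
14^16 ≡ 69 (mod 187)
14^20 ≡ 166 (mod 187)
14^32 ≡ 86 (mod 187)
14^40 ≡ 67 (mod 187)
14^80 ≡ 1 (mod 187) ✓
Thus |⟨14⟩| = ord(14) = 80.
The index is φ(187) / ord(14) = 160 / 80 = 2.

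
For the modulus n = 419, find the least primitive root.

φ(419) = 419 − 1 = 418 = 2 · 11 · 19.
g is a primitive root iff g^(418/q) ≢ 1 (mod 419) for each prime q ∈ {2, 11, 19}.
g = 2: 2^209 ≡ 418; 2^38 ≡ 334; 2^22 ≡ 114 — none is 1, so 2 is a primitive root.
The smallest primitive root modulo 419 is 2.

2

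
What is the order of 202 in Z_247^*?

The order of 202 must divide φ(247) = φ(13·19) = (13−1)·(19−1) = 12·18 = 216 = 2^3 · 3^3.
Divisors of 216: 1, 2, 3, 4, 6, 8, 9, 12, 18, 24, 27, 36, 54, 72, 108, 216.
Test each divisor d:
202^1 ≡ 202
202^2 ≡ 49
202^3 ≡ 18
202^4 ≡ 178
202^6 ≡ 77
202^8 ≡ 68
202^9 ≡ 151
202^12 ≡ 1
So ord_247(202) = 12.

12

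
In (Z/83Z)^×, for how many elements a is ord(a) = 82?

40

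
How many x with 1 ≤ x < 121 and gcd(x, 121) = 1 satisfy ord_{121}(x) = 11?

10

φ(121) = φ(11^2) = 11·(11−1) = 110 = 2 · 5 · 11.
Since (Z/121Z)^× is cyclic of order 110, the number of elements of order d is φ(d) when d | 110 and 0 otherwise.
11 | 110, and φ(11) = 11 − 1 = 10.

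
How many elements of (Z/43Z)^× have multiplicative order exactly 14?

6

φ(43) = 43 − 1 = 42 = 2 · 3 · 7.
(Z/43Z)^× is cyclic (|G| = 42); a cyclic group of order m has exactly φ(d) elements of each order d | m, and none otherwise.
14 = 2 · 7 divides 42, and φ(14) = 6.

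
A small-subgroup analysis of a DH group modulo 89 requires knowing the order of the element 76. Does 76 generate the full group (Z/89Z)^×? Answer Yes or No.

φ(89) = 89 − 1 = 88 = 2^3 · 11.
76 is a primitive root mod 89 iff 76^(φ(89)/q) ≢ 1 for every prime q | φ(89), i.e. q ∈ {2, 11}.
76^44 ≡ 88 (mod 89)  [q = 2: ≢ 1 ✓]
76^8 ≡ 64 (mod 89)  [q = 11: ≢ 1 ✓]
None equal 1, so ord_89(76) = 88: 76 is a primitive root.

Yes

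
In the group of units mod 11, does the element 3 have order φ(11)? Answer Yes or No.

No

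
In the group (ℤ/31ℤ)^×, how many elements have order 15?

8

φ(31) = 31 − 1 = 30 = 2 · 3 · 5.
In a cyclic group of order 30, there are φ(d) elements of order d for each divisor d of 30, and zero for non-divisors.
15 = 3 · 5 divides 30, and φ(15) = 8.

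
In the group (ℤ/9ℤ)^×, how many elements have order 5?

0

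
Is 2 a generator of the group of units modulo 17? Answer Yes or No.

No

φ(17) = 17 − 1 = 16 = 2^4.
2 is a primitive root mod 17 iff 2^(φ(17)/q) ≢ 1 for every prime q | φ(17), i.e. q ∈ {2}.
2^8 ≡ 1 (mod 17)  [q = 2: ≡ 1 ✗]
2^8 ≡ 1 shows ord(2) | 8, strictly less than φ(17); not a primitive root.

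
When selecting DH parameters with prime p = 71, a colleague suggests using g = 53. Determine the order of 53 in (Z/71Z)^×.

70

Since 53 ∈ (Z/71Z)^×, its order divides φ(71) = 71 − 1 = 70 = 2 · 5 · 7.
Divisors of 70: 1, 2, 5, 7, 10, 14, 35, 70.
Test each divisor d:
53^1 ≡ 53 (mod 71)
53^2 ≡ 40 (mod 71)
53^5 ≡ 26 (mod 71)
53^7 ≡ 46 (mod 71)
53^10 ≡ 37 (mod 71)
53^14 ≡ 57 (mod 71)
53^35 ≡ 70 (mod 71)
53^70 ≡ 1 (mod 71) ✓
So ord_71(53) = 70.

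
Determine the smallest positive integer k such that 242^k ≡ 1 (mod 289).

By Lagrange's theorem, ord_289(242) divides φ(289) = φ(17^2) = 17·(17−1) = 272 = 2^4 · 17.
Divisors of 272: 1, 2, 4, 8, 16, 17, 34, 68, 136, 272.
Test each divisor d:
242^1 ≡ 242 (mod 289)
242^2 ≡ 186 (mod 289)
242^4 ≡ 205 (mod 289)
242^8 ≡ 120 (mod 289)
242^16 ≡ 239 (mod 289)
242^17 ≡ 38 (mod 289)
242^34 ≡ 288 (mod 289)
242^68 ≡ 1 (mod 289) ✓
Hence ord(242) = 68.

68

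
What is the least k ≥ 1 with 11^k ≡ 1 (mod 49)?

21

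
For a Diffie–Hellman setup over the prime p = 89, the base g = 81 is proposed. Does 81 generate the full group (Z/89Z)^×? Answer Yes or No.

No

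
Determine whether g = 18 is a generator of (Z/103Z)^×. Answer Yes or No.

φ(103) = 103 − 1 = 102 = 2 · 3 · 17.
An element g generates (Z/103Z)^× iff g^(102/q) ≢ 1 (mod 103) for each prime q ∈ {2, 3, 17}.
18^51 ≡ 1 (mod 103)  [q = 2: ≡ 1 ✗]
18^34 ≡ 46 (mod 103)  [q = 3: ≢ 1 ✓]
18^6 ≡ 79 (mod 103)  [q = 17: ≢ 1 ✓]
Since 18^51 ≡ 1, the order of 18 divides 51 < 102, so 18 is not a primitive root.

No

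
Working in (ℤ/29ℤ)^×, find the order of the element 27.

ord(27) | φ(29) = 29 − 1 = 28 = 2^2 · 7.
Divisors of 28: 1, 2, 4, 7, 14, 28.
Check 27^d mod 29 for each divisor in increasing order:
27^1 ≡ 27 (mod 29)
27^2 ≡ 4 (mod 29)
27^4 ≡ 16 (mod 29)
27^7 ≡ 17 (mod 29)
27^14 ≡ 28 (mod 29)
27^28 ≡ 1 (mod 29) ✓
Therefore the multiplicative order of 27 modulo 29 is 28.

28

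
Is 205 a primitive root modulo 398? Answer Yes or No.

φ(398) = φ(2)·φ(199) = 1·198 = 198 = 2 · 3^2 · 11.
An element g generates (Z/398Z)^× iff g^(198/q) ≢ 1 (mod 398) for each prime q ∈ {2, 3, 11}.
205^99 ≡ 397 (mod 398)  [q = 2: ≢ 1 ✓]
205^66 ≡ 291 (mod 398)  [q = 3: ≢ 1 ✓]
205^18 ≡ 63 (mod 398)  [q = 11: ≢ 1 ✓]
All checks pass, so 205 has order 198 and is a primitive root modulo 398.

Yes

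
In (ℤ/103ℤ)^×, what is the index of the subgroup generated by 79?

By Lagrange's theorem, ord_103(79) divides φ(103) = 103 − 1 = 102 = 2 · 3 · 17.
Divisors of 102: 1, 2, 3, 6, 17, 34, 51, 102.
Compute 79^d (mod 103) for the divisors d until we hit 1:
79^1 ≡ 79 (mod 103)
79^2 ≡ 61 (mod 103)
79^3 ≡ 81 (mod 103)
79^6 ≡ 72 (mod 103)
79^17 ≡ 1 (mod 103) ✓
So ord_103(79) = 17, hence |⟨79⟩| = 17.
[(Z/103Z)^× : ⟨79⟩] = 102/17 = 6.

6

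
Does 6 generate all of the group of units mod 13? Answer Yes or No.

Yes

φ(13) = 13 − 1 = 12 = 2^2 · 3.
Test 6^(12/q) mod 13 for each prime factor q of 12:
6^6 ≡ 12 (mod 13)  [q = 2: ≢ 1 ✓]
6^4 ≡ 9 (mod 13)  [q = 3: ≢ 1 ✓]
All checks pass, so 6 has order 12 and is a primitive root modulo 13.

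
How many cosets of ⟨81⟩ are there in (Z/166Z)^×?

Since 81 ∈ (Z/166Z)^×, its order divides φ(166) = φ(2)·φ(83) = 1·82 = 82 = 2 · 41.
Divisors of 82: 1, 2, 41, 82.
Check 81^d mod 166 for each divisor in increasing order:
81^1 ≡ 81 (mod 166)
81^2 ≡ 87 (mod 166)
81^41 ≡ 1 (mod 166) ✓
The order of 81 is 41, so the subgroup it generates has 41 elements.
[(Z/166Z)^× : ⟨81⟩] = 82/41 = 2.

2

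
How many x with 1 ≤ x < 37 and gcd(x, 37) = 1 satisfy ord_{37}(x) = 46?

φ(37) = 37 − 1 = 36 = 2^2 · 3^2.
Since (Z/37Z)^× is cyclic of order 36, the number of elements of order d is φ(d) when d | 36 and 0 otherwise.
46 does not divide 36, so no element of (Z/37Z)^× has order 46.

0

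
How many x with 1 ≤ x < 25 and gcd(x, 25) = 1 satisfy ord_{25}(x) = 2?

φ(25) = φ(5^2) = 5·(5−1) = 20 = 2^2 · 5.
In a cyclic group of order 20, there are φ(d) elements of order d for each divisor d of 20, and zero for non-divisors.
2 | 20, and φ(2) = 2 − 1 = 1.

1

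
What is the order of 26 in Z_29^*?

28

The order of 26 must divide φ(29) = 29 − 1 = 28 = 2^2 · 7.
Divisors of 28: 1, 2, 4, 7, 14, 28.
Test each divisor d:
26^1 ≡ 26
26^2 ≡ 9
26^4 ≡ 23
26^7 ≡ 17
26^14 ≡ 28
26^28 ≡ 1
So ord_29(26) = 28.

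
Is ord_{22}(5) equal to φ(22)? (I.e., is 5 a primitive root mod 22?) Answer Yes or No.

No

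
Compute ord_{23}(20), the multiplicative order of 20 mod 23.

The order of 20 must divide φ(23) = 23 − 1 = 22 = 2 · 11.
Divisors of 22: 1, 2, 11, 22.
Check 20^d mod 23 for each divisor in increasing order:
20^1 ≡ 20
20^2 ≡ 9
20^11 ≡ 22
20^22 ≡ 1
Therefore the multiplicative order of 20 modulo 23 is 22.

22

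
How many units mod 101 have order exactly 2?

1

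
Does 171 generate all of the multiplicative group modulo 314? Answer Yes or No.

φ(314) = φ(2)·φ(157) = 1·156 = 156 = 2^2 · 3 · 13.
It suffices to check that the order of 171 is not a proper divisor of 156: compute 171^(156/q) for q ∈ {2, 3, 13}.
171^78 ≡ 1 (mod 314)  [q = 2: ≡ 1 ✗]
171^52 ≡ 1 (mod 314)  [q = 3: ≡ 1 ✗]
171^12 ≡ 101 (mod 314)  [q = 13: ≢ 1 ✓]
The check at q = 2 fails, so 171 generates a proper subgroup.

No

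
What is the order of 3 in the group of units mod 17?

16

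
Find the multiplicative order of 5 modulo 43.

The order of 5 must divide φ(43) = 43 − 1 = 42 = 2 · 3 · 7.
Divisors of 42: 1, 2, 3, 6, 7, 14, 21, 42.
Compute 5^d (mod 43) for the divisors d until we hit 1:
5^1 ≡ 5 (mod 43)
5^2 ≡ 25 (mod 43)
5^3 ≡ 39 (mod 43)
5^6 ≡ 16 (mod 43)
5^7 ≡ 37 (mod 43)
5^14 ≡ 36 (mod 43)
5^21 ≡ 42 (mod 43)
5^42 ≡ 1 (mod 43) ✓
So ord_43(5) = 42.

42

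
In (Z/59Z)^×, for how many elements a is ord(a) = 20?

φ(59) = 59 − 1 = 58 = 2 · 29.
(Z/59Z)^× is cyclic (|G| = 58); a cyclic group of order m has exactly φ(d) elements of each order d | m, and none otherwise.
Here 58 is not a multiple of 20, so there are no elements of order 20.

0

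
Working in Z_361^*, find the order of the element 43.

The order of 43 must divide φ(361) = φ(19^2) = 19·(19−1) = 342 = 2 · 3^2 · 19.
Divisors of 342: 1, 2, 3, 6, 9, 18, 19, 38, 57, 114, 171, 342.
Compute 43^d (mod 361) for the divisors d until we hit 1:
43^1 ≡ 43
43^2 ≡ 44
43^3 ≡ 87
43^6 ≡ 349
43^9 ≡ 39
43^18 ≡ 77
43^19 ≡ 62
43^38 ≡ 234
43^57 ≡ 68
43^114 ≡ 292
43^171 ≡ 1
Therefore the multiplicative order of 43 modulo 361 is 171.

171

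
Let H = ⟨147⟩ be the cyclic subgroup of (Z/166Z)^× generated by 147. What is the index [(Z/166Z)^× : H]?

The order of 147 must divide φ(166) = φ(2)·φ(83) = 1·82 = 82 = 2 · 41.
Divisors of 82: 1, 2, 41, 82.
Compute 147^d (mod 166) for the divisors d until we hit 1:
147^1 ≡ 147 (mod 166)
147^2 ≡ 29 (mod 166)
147^41 ≡ 1 (mod 166) ✓
Thus |⟨147⟩| = ord(147) = 41.
[(Z/166Z)^× : ⟨147⟩] = 82/41 = 2.

2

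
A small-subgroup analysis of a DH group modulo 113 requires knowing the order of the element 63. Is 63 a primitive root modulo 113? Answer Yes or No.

No

φ(113) = 113 − 1 = 112 = 2^4 · 7.
It suffices to check that the order of 63 is not a proper divisor of 112: compute 63^(112/q) for q ∈ {2, 7}.
63^56 ≡ 1 (mod 113)  [q = 2: ≡ 1 ✗]
63^16 ≡ 16 (mod 113)  [q = 7: ≢ 1 ✓]
The check at q = 2 fails, so 63 generates a proper subgroup.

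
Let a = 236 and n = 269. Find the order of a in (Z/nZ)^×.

268

The order of 236 must divide φ(269) = 269 − 1 = 268 = 2^2 · 67.
Divisors of 268: 1, 2, 4, 67, 134, 268.
Evaluate successive powers at the divisors of 268:
236^1 ≡ 236
236^2 ≡ 13
236^4 ≡ 169
236^67 ≡ 187
236^134 ≡ 268
236^268 ≡ 1
Therefore the multiplicative order of 236 modulo 269 is 268.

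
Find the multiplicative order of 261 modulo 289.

ord(261) | φ(289) = φ(17^2) = 17·(17−1) = 272 = 2^4 · 17.
Divisors of 272: 1, 2, 4, 8, 16, 17, 34, 68, 136, 272.
Check 261^d mod 289 for each divisor in increasing order:
261^1 ≡ 261 (mod 289)
261^2 ≡ 206 (mod 289)
261^4 ≡ 242 (mod 289)
261^8 ≡ 186 (mod 289)
261^16 ≡ 205 (mod 289)
261^17 ≡ 40 (mod 289)
261^34 ≡ 155 (mod 289)
261^68 ≡ 38 (mod 289)
261^136 ≡ 288 (mod 289)
261^272 ≡ 1 (mod 289) ✓
Therefore the multiplicative order of 261 modulo 289 is 272.

272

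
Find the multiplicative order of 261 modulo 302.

25

By Lagrange's theorem, ord_302(261) divides φ(302) = φ(2)·φ(151) = 1·150 = 150 = 2 · 3 · 5^2.
Divisors of 150: 1, 2, 3, 5, 6, 10, 15, 25, 30, 50, 75, 150.
Test each divisor d:
261^1 ≡ 261 (mod 302)
261^2 ≡ 171 (mod 302)
261^3 ≡ 237 (mod 302)
261^5 ≡ 59 (mod 302)
261^6 ≡ 299 (mod 302)
261^10 ≡ 159 (mod 302)
261^15 ≡ 19 (mod 302)
261^25 ≡ 1 (mod 302) ✓
Hence ord(261) = 25.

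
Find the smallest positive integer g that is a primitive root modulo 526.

5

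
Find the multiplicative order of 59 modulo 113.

Since 59 ∈ (Z/113Z)^×, its order divides φ(113) = 113 − 1 = 112 = 2^4 · 7.
Divisors of 112: 1, 2, 4, 7, 8, 14, 16, 28, 56, 112.
Check 59^d mod 113 for each divisor in increasing order:
59^1 ≡ 59 (mod 113)
59^2 ≡ 91 (mod 113)
59^4 ≡ 32 (mod 113)
59^7 ≡ 48 (mod 113)
59^8 ≡ 7 (mod 113)
59^14 ≡ 44 (mod 113)
59^16 ≡ 49 (mod 113)
59^28 ≡ 15 (mod 113)
59^56 ≡ 112 (mod 113)
59^112 ≡ 1 (mod 113) ✓
Hence ord(59) = 112.

112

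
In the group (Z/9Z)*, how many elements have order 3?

2

φ(9) = φ(3^2) = 3·(3−1) = 6 = 2 · 3.
Since (Z/9Z)^× is cyclic of order 6, the number of elements of order d is φ(d) when d | 6 and 0 otherwise.
3 | 6, and φ(3) = 3 − 1 = 2.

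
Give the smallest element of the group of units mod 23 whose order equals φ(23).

5

φ(23) = 23 − 1 = 22 = 2 · 11.
g is a primitive root iff g^(22/q) ≢ 1 (mod 23) for each prime q ∈ {2, 11}.
g = 2: 2^11 ≡ 1 — hits 1, so not a primitive root.
g = 3: 3^11 ≡ 1 — hits 1, so not a primitive root.
g = 4: 4^11 ≡ 1 — hits 1, so not a primitive root.
g = 5: 5^11 ≡ 22; 5^2 ≡ 2 — none is 1, so 5 is a primitive root.
Hence the least primitive root of 23 is 5.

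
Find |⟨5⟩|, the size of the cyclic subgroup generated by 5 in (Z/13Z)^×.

4

Since 5 ∈ (Z/13Z)^×, its order divides φ(13) = 13 − 1 = 12 = 2^2 · 3.
Divisors of 12: 1, 2, 3, 4, 6, 12.
Evaluate successive powers at the divisors of 12:
5^1 ≡ 5
5^2 ≡ 12
5^3 ≡ 8
5^4 ≡ 1
Hence ord(5) = 4.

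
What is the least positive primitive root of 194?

5

φ(194) = φ(2)·φ(97) = 1·96 = 96 = 2^5 · 3.
g is a primitive root iff g^(96/q) ≢ 1 (mod 194) for each prime q ∈ {2, 3}.
g = 2: gcd(2, 194) = 2 > 1, not a unit — skip.
g = 3: 3^48 ≡ 1 — hits 1, so not a primitive root.
g = 4: gcd(4, 194) = 2 > 1, not a unit — skip.
g = 5: 5^48 ≡ 193; 5^32 ≡ 35 — none is 1, so 5 is a primitive root.
So 5 is the smallest generator of (Z/194Z)^×.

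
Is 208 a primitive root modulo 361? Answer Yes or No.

No

φ(361) = φ(19^2) = 19·(19−1) = 342 = 2 · 3^2 · 19.
It suffices to check that the order of 208 is not a proper divisor of 342: compute 208^(342/q) for q ∈ {2, 3, 19}.
208^171 ≡ 360 (mod 361)  [q = 2: ≢ 1 ✓]
208^114 ≡ 1 (mod 361)  [q = 3: ≡ 1 ✗]
208^18 ≡ 210 (mod 361)  [q = 19: ≢ 1 ✓]
Since 208^114 ≡ 1, the order of 208 divides 114 < 342, so 208 is not a primitive root.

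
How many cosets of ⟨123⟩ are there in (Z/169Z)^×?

1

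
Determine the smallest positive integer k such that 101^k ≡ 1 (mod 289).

34

Since 101 ∈ (Z/289Z)^×, its order divides φ(289) = φ(17^2) = 17·(17−1) = 272 = 2^4 · 17.
Divisors of 272: 1, 2, 4, 8, 16, 17, 34, 68, 136, 272.
Compute 101^d (mod 289) for the divisors d until we hit 1:
101^1 ≡ 101
101^2 ≡ 86
101^4 ≡ 171
101^8 ≡ 52
101^16 ≡ 103
101^17 ≡ 288
101^34 ≡ 1
The smallest such exponent is 34, so the order of 101 is 34.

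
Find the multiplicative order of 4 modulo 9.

3

By Lagrange's theorem, ord_9(4) divides φ(9) = φ(3^2) = 3·(3−1) = 6 = 2 · 3.
Divisors of 6: 1, 2, 3, 6.
Evaluate successive powers at the divisors of 6:
4^1 ≡ 4
4^2 ≡ 7
4^3 ≡ 1
So ord_9(4) = 3.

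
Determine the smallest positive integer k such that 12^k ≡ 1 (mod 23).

11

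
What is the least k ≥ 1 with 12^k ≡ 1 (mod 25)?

20

By Lagrange's theorem, ord_25(12) divides φ(25) = φ(5^2) = 5·(5−1) = 20 = 2^2 · 5.
Divisors of 20: 1, 2, 4, 5, 10, 20.
Check 12^d mod 25 for each divisor in increasing order:
12^1 ≡ 12 (mod 25)
12^2 ≡ 19 (mod 25)
12^4 ≡ 11 (mod 25)
12^5 ≡ 7 (mod 25)
12^10 ≡ 24 (mod 25)
12^20 ≡ 1 (mod 25) ✓
Therefore the multiplicative order of 12 modulo 25 is 20.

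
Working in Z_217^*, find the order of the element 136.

30

The order of 136 must divide φ(217) = φ(7·31) = (7−1)·(31−1) = 6·30 = 180 = 2^2 · 3^2 · 5.
Divisors of 180: 1, 2, 3, 4, 5, 6, 9, 10, 12, 15, 18, 20, 30, 36, 45, 60, 90, 180.
Evaluate successive powers at the divisors of 180:
136^1 ≡ 136 (mod 217)
136^2 ≡ 51 (mod 217)
136^3 ≡ 209 (mod 217)
136^4 ≡ 214 (mod 217)
136^5 ≡ 26 (mod 217)
136^6 ≡ 64 (mod 217)
136^9 ≡ 139 (mod 217)
136^10 ≡ 25 (mod 217)
136^12 ≡ 190 (mod 217)
136^15 ≡ 216 (mod 217)
136^18 ≡ 8 (mod 217)
136^20 ≡ 191 (mod 217)
136^30 ≡ 1 (mod 217) ✓
Hence ord(136) = 30.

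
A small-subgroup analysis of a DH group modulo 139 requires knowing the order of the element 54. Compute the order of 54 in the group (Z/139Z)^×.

By Lagrange's theorem, ord_139(54) divides φ(139) = 139 − 1 = 138 = 2 · 3 · 23.
Divisors of 138: 1, 2, 3, 6, 23, 46, 69, 138.
Compute 54^d (mod 139) for the divisors d until we hit 1:
54^1 ≡ 54
54^2 ≡ 136
54^3 ≡ 116
54^6 ≡ 112
54^23 ≡ 42
54^46 ≡ 96
54^69 ≡ 1
Hence ord(54) = 69.

69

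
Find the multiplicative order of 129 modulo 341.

30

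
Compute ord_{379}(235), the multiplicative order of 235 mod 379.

378

ord(235) | φ(379) = 379 − 1 = 378 = 2 · 3^3 · 7.
Divisors of 378: 1, 2, 3, 6, 7, 9, 14, 18, 21, 27, 42, 54, 63, 126, 189, 378.
Test each divisor d:
235^1 ≡ 235 (mod 379)
235^2 ≡ 270 (mod 379)
235^3 ≡ 157 (mod 379)
235^6 ≡ 14 (mod 379)
235^7 ≡ 258 (mod 379)
235^9 ≡ 303 (mod 379)
235^14 ≡ 239 (mod 379)
235^18 ≡ 91 (mod 379)
235^21 ≡ 264 (mod 379)
235^27 ≡ 285 (mod 379)
235^42 ≡ 339 (mod 379)
235^54 ≡ 119 (mod 379)
235^63 ≡ 52 (mod 379)
235^126 ≡ 51 (mod 379)
235^189 ≡ 378 (mod 379)
235^378 ≡ 1 (mod 379) ✓
The smallest such exponent is 378, so the order of 235 is 378.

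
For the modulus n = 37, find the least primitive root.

2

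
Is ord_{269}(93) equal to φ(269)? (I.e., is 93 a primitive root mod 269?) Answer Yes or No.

No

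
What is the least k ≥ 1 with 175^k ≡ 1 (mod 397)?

Since 175 ∈ (Z/397Z)^×, its order divides φ(397) = 397 − 1 = 396 = 2^2 · 3^2 · 11.
Divisors of 396: 1, 2, 3, 4, 6, 9, 11, 12, 18, 22, 33, 36, 44, 66, 99, 132, 198, 396.
Test each divisor d:
175^1 ≡ 175
175^2 ≡ 56
175^3 ≡ 272
175^4 ≡ 357
175^6 ≡ 142
175^9 ≡ 115
175^11 ≡ 88
175^12 ≡ 314
175^18 ≡ 124
175^22 ≡ 201
175^33 ≡ 220
175^36 ≡ 290
175^44 ≡ 304
175^66 ≡ 363
175^99 ≡ 63
175^132 ≡ 362
175^198 ≡ 396
175^396 ≡ 1
The smallest such exponent is 396, so the order of 175 is 396.

396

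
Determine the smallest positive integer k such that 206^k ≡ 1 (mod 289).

Since 206 ∈ (Z/289Z)^×, its order divides φ(289) = φ(17^2) = 17·(17−1) = 272 = 2^4 · 17.
Divisors of 272: 1, 2, 4, 8, 16, 17, 34, 68, 136, 272.
Test each divisor d:
206^1 ≡ 206 (mod 289)
206^2 ≡ 242 (mod 289)
206^4 ≡ 186 (mod 289)
206^8 ≡ 205 (mod 289)
206^16 ≡ 120 (mod 289)
206^17 ≡ 155 (mod 289)
206^34 ≡ 38 (mod 289)
206^68 ≡ 288 (mod 289)
206^136 ≡ 1 (mod 289) ✓
The smallest such exponent is 136, so the order of 206 is 136.

136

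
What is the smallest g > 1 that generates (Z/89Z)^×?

3

φ(89) = 89 − 1 = 88 = 2^3 · 11.
g is a primitive root iff g^(88/q) ≢ 1 (mod 89) for each prime q ∈ {2, 11}.
g = 2: 2^44 ≡ 1 — hits 1, so not a primitive root.
g = 3: 3^44 ≡ 88; 3^8 ≡ 64 — none is 1, so 3 is a primitive root.
The smallest primitive root modulo 89 is 3.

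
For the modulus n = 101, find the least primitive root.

φ(101) = 101 − 1 = 100 = 2^2 · 5^2.
g is a primitive root iff g^(100/q) ≢ 1 (mod 101) for each prime q ∈ {2, 5}.
g = 2: 2^50 ≡ 100; 2^20 ≡ 95 — none is 1, so 2 is a primitive root.
So 2 is the smallest generator of (Z/101Z)^×.

2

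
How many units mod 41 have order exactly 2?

φ(41) = 41 − 1 = 40 = 2^3 · 5.
In a cyclic group of order 40, there are φ(d) elements of order d for each divisor d of 40, and zero for non-divisors.
2 | 40, and φ(2) = 2 − 1 = 1.

1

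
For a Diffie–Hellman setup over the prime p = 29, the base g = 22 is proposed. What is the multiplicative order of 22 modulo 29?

14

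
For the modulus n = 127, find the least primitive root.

3

φ(127) = 127 − 1 = 126 = 2 · 3^2 · 7.
g is a primitive root iff g^(126/q) ≢ 1 (mod 127) for each prime q ∈ {2, 3, 7}.
g = 2: 2^63 ≡ 1 — hits 1, so not a primitive root.
g = 3: 3^63 ≡ 126; 3^42 ≡ 107; 3^18 ≡ 4 — none is 1, so 3 is a primitive root.
Hence the least primitive root of 127 is 3.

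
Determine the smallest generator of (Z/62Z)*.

3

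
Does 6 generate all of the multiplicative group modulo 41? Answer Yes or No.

Yes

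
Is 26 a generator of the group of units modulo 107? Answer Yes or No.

φ(107) = 107 − 1 = 106 = 2 · 53.
26 is a primitive root mod 107 iff 26^(φ(107)/q) ≢ 1 for every prime q | φ(107), i.e. q ∈ {2, 53}.
26^53 ≡ 106 (mod 107)  [q = 2: ≢ 1 ✓]
26^2 ≡ 34 (mod 107)  [q = 53: ≢ 1 ✓]
Every test exponent gives a nontrivial residue, hence 26 generates the full group.

Yes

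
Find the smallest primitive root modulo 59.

2

φ(59) = 59 − 1 = 58 = 2 · 29.
Test candidates g = 2, 3, … against the prime factors q ∈ {2, 29} of φ(59): g is a generator iff g^(58/q) ≢ 1 for every such q.
g = 2: 2^29 ≡ 58; 2^2 ≡ 4 — none is 1, so 2 is a primitive root.
The smallest primitive root modulo 59 is 2.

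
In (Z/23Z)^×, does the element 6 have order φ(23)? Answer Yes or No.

φ(23) = 23 − 1 = 22 = 2 · 11.
6 is a primitive root mod 23 iff 6^(φ(23)/q) ≢ 1 for every prime q | φ(23), i.e. q ∈ {2, 11}.
6^11 ≡ 1 (mod 23)  [q = 2: ≡ 1 ✗]
6^2 ≡ 13 (mod 23)  [q = 11: ≢ 1 ✓]
Since 6^11 ≡ 1, the order of 6 divides 11 < 22, so 6 is not a primitive root.

No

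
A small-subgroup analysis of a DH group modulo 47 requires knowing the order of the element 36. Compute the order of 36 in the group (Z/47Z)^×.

23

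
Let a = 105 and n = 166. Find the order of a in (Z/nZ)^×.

The order of 105 must divide φ(166) = φ(2)·φ(83) = 1·82 = 82 = 2 · 41.
Divisors of 82: 1, 2, 41, 82.
Compute 105^d (mod 166) for the divisors d until we hit 1:
105^1 ≡ 105
105^2 ≡ 69
105^41 ≡ 165
105^82 ≡ 1
So ord_166(105) = 82.

82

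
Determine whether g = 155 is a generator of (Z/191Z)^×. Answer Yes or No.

φ(191) = 191 − 1 = 190 = 2 · 5 · 19.
It suffices to check that the order of 155 is not a proper divisor of 190: compute 155^(190/q) for q ∈ {2, 5, 19}.
155^95 ≡ 190 (mod 191)  [q = 2: ≢ 1 ✓]
155^38 ≡ 1 (mod 191)  [q = 5: ≡ 1 ✗]
155^10 ≡ 6 (mod 191)  [q = 19: ≢ 1 ✓]
The check at q = 5 fails, so 155 generates a proper subgroup.

No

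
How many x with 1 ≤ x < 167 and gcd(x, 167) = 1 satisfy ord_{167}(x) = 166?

82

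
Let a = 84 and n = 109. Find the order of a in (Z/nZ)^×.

54

ord(84) | φ(109) = 109 − 1 = 108 = 2^2 · 3^3.
Divisors of 108: 1, 2, 3, 4, 6, 9, 12, 18, 27, 36, 54, 108.
Evaluate successive powers at the divisors of 108:
84^1 ≡ 84 (mod 109)
84^2 ≡ 80 (mod 109)
84^3 ≡ 71 (mod 109)
84^4 ≡ 78 (mod 109)
84^6 ≡ 27 (mod 109)
84^9 ≡ 64 (mod 109)
84^12 ≡ 75 (mod 109)
84^18 ≡ 63 (mod 109)
84^27 ≡ 108 (mod 109)
84^36 ≡ 45 (mod 109)
84^54 ≡ 1 (mod 109) ✓
So ord_109(84) = 54.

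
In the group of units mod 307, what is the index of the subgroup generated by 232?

2

The order of 232 must divide φ(307) = 307 − 1 = 306 = 2 · 3^2 · 17.
Divisors of 306: 1, 2, 3, 6, 9, 17, 18, 34, 51, 102, 153, 306.
Evaluate successive powers at the divisors of 306:
232^1 ≡ 232
232^2 ≡ 99
232^3 ≡ 250
232^6 ≡ 179
232^9 ≡ 235
232^17 ≡ 287
232^18 ≡ 272
232^34 ≡ 93
232^51 ≡ 289
232^102 ≡ 17
232^153 ≡ 1
The order of 232 is 153, so the subgroup it generates has 153 elements.
The index is φ(307) / ord(232) = 306 / 153 = 2.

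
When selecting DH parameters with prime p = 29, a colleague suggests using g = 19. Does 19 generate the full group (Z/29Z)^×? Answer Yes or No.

Yes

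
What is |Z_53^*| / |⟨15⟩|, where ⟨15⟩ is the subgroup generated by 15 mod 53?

4

The order of 15 must divide φ(53) = 53 − 1 = 52 = 2^2 · 13.
Divisors of 52: 1, 2, 4, 13, 26, 52.
Check 15^d mod 53 for each divisor in increasing order:
15^1 ≡ 15
15^2 ≡ 13
15^4 ≡ 10
15^13 ≡ 1
So ord_53(15) = 13, hence |⟨15⟩| = 13.
Index = |(Z/53Z)^×| / |⟨15⟩| = 52 / 13 = 4.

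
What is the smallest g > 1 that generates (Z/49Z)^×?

φ(49) = φ(7^2) = 7·(7−1) = 42 = 2 · 3 · 7.
Test candidates g = 2, 3, … against the prime factors q ∈ {2, 3, 7} of φ(49): g is a generator iff g^(42/q) ≢ 1 for every such q.
g = 2: 2^21 ≡ 1 — hits 1, so not a primitive root.
g = 3: 3^21 ≡ 48; 3^14 ≡ 30; 3^6 ≡ 43 — none is 1, so 3 is a primitive root.
Hence the least primitive root of 49 is 3.

3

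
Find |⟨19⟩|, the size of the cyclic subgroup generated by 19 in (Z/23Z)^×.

22

The order of 19 must divide φ(23) = 23 − 1 = 22 = 2 · 11.
Divisors of 22: 1, 2, 11, 22.
Evaluate successive powers at the divisors of 22:
19^1 ≡ 19 (mod 23)
19^2 ≡ 16 (mod 23)
19^11 ≡ 22 (mod 23)
19^22 ≡ 1 (mod 23) ✓
Therefore the multiplicative order of 19 modulo 23 is 22.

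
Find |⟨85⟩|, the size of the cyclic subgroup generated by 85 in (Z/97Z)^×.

16

The order of 85 must divide φ(97) = 97 − 1 = 96 = 2^5 · 3.
Divisors of 96: 1, 2, 3, 4, 6, 8, 12, 16, 24, 32, 48, 96.
Test each divisor d:
85^1 ≡ 85
85^2 ≡ 47
85^3 ≡ 18
85^4 ≡ 75
85^6 ≡ 33
85^8 ≡ 96
85^12 ≡ 22
85^16 ≡ 1
Hence ord(85) = 16.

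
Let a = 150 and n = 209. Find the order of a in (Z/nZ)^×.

90

The order of 150 must divide φ(209) = φ(11·19) = (11−1)·(19−1) = 10·18 = 180 = 2^2 · 3^2 · 5.
Divisors of 180: 1, 2, 3, 4, 5, 6, 9, 10, 12, 15, 18, 20, 30, 36, 45, 60, 90, 180.
Evaluate successive powers at the divisors of 180:
150^1 ≡ 150 (mod 209)
150^2 ≡ 137 (mod 209)
150^3 ≡ 68 (mod 209)
150^4 ≡ 168 (mod 209)
150^5 ≡ 120 (mod 209)
150^6 ≡ 26 (mod 209)
150^9 ≡ 96 (mod 209)
150^10 ≡ 188 (mod 209)
150^12 ≡ 49 (mod 209)
150^15 ≡ 197 (mod 209)
150^18 ≡ 20 (mod 209)
150^20 ≡ 23 (mod 209)
150^30 ≡ 144 (mod 209)
150^36 ≡ 191 (mod 209)
150^45 ≡ 153 (mod 209)
150^60 ≡ 45 (mod 209)
150^90 ≡ 1 (mod 209) ✓
So ord_209(150) = 90.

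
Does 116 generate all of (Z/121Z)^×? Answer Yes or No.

Yes

φ(121) = φ(11^2) = 11·(11−1) = 110 = 2 · 5 · 11.
It suffices to check that the order of 116 is not a proper divisor of 110: compute 116^(110/q) for q ∈ {2, 5, 11}.
116^55 ≡ 120 (mod 121)  [q = 2: ≢ 1 ✓]
116^22 ≡ 3 (mod 121)  [q = 5: ≢ 1 ✓]
116^10 ≡ 78 (mod 121)  [q = 11: ≢ 1 ✓]
Every test exponent gives a nontrivial residue, hence 116 generates the full group.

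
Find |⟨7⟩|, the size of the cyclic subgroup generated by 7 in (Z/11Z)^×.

The order of 7 must divide φ(11) = 11 − 1 = 10 = 2 · 5.
Divisors of 10: 1, 2, 5, 10.
Test each divisor d:
7^1 ≡ 7
7^2 ≡ 5
7^5 ≡ 10
7^10 ≡ 1
So ord_11(7) = 10.

10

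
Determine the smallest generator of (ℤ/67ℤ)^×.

φ(67) = 67 − 1 = 66 = 2 · 3 · 11.
g is a primitive root iff g^(66/q) ≢ 1 (mod 67) for each prime q ∈ {2, 3, 11}.
g = 2: 2^33 ≡ 66; 2^22 ≡ 37; 2^6 ≡ 64 — none is 1, so 2 is a primitive root.
So 2 is the smallest generator of (Z/67Z)^×.

2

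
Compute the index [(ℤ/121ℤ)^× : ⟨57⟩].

By Lagrange's theorem, ord_121(57) divides φ(121) = φ(11^2) = 11·(11−1) = 110 = 2 · 5 · 11.
Divisors of 110: 1, 2, 5, 10, 11, 22, 55, 110.
Evaluate successive powers at the divisors of 110:
57^1 ≡ 57
57^2 ≡ 103
57^5 ≡ 76
57^10 ≡ 89
57^11 ≡ 112
57^22 ≡ 81
57^55 ≡ 120
57^110 ≡ 1
The order of 57 is 110, so the subgroup it generates has 110 elements.
The index is φ(121) / ord(57) = 110 / 110 = 1.

1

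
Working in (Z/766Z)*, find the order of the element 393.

382

By Lagrange's theorem, ord_766(393) divides φ(766) = φ(2)·φ(383) = 1·382 = 382 = 2 · 191.
Divisors of 382: 1, 2, 191, 382.
Compute 393^d (mod 766) for the divisors d until we hit 1:
393^1 ≡ 393 (mod 766)
393^2 ≡ 483 (mod 766)
393^191 ≡ 765 (mod 766)
393^382 ≡ 1 (mod 766) ✓
Therefore the multiplicative order of 393 modulo 766 is 382.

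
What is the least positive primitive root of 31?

φ(31) = 31 − 1 = 30 = 2 · 3 · 5.
g is a primitive root iff g^(30/q) ≢ 1 (mod 31) for each prime q ∈ {2, 3, 5}.
g = 2: 2^15 ≡ 1 — hits 1, so not a primitive root.
g = 3: 3^15 ≡ 30; 3^10 ≡ 25; 3^6 ≡ 16 — none is 1, so 3 is a primitive root.
Hence the least primitive root of 31 is 3.

3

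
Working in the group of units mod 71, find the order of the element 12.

By Lagrange's theorem, ord_71(12) divides φ(71) = 71 − 1 = 70 = 2 · 5 · 7.
Divisors of 70: 1, 2, 5, 7, 10, 14, 35, 70.
Compute 12^d (mod 71) for the divisors d until we hit 1:
12^1 ≡ 12 (mod 71)
12^2 ≡ 2 (mod 71)
12^5 ≡ 48 (mod 71)
12^7 ≡ 25 (mod 71)
12^10 ≡ 32 (mod 71)
12^14 ≡ 57 (mod 71)
12^35 ≡ 1 (mod 71) ✓
Therefore the multiplicative order of 12 modulo 71 is 35.

35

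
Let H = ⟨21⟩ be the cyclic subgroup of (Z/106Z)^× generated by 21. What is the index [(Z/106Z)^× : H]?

1

By Lagrange's theorem, ord_106(21) divides φ(106) = φ(2)·φ(53) = 1·52 = 52 = 2^2 · 13.
Divisors of 52: 1, 2, 4, 13, 26, 52.
Evaluate successive powers at the divisors of 52:
21^1 ≡ 21
21^2 ≡ 17
21^4 ≡ 77
21^13 ≡ 23
21^26 ≡ 105
21^52 ≡ 1
Thus |⟨21⟩| = ord(21) = 52.
Index = |(Z/106Z)^×| / |⟨21⟩| = 52 / 52 = 1.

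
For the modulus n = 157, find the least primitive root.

5

φ(157) = 157 − 1 = 156 = 2^2 · 3 · 13.
Test candidates g = 2, 3, … against the prime factors q ∈ {2, 3, 13} of φ(157): g is a generator iff g^(156/q) ≢ 1 for every such q.
g = 2: 2^78 ≡ 156; 2^52 ≡ 1 — hits 1, so not a primitive root.
g = 3: 3^78 ≡ 1 — hits 1, so not a primitive root.
g = 4: 4^78 ≡ 1 — hits 1, so not a primitive root.
g = 5: 5^78 ≡ 156; 5^52 ≡ 12; 5^12 ≡ 130 — none is 1, so 5 is a primitive root.
The smallest primitive root modulo 157 is 5.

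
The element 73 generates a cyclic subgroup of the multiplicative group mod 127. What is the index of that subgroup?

6

The order of 73 must divide φ(127) = 127 − 1 = 126 = 2 · 3^2 · 7.
Divisors of 126: 1, 2, 3, 6, 7, 9, 14, 18, 21, 42, 63, 126.
Test each divisor d:
73^1 ≡ 73
73^2 ≡ 122
73^3 ≡ 16
73^6 ≡ 2
73^7 ≡ 19
73^9 ≡ 32
73^14 ≡ 107
73^18 ≡ 8
73^21 ≡ 1
Thus |⟨73⟩| = ord(73) = 21.
Index = |(Z/127Z)^×| / |⟨73⟩| = 126 / 21 = 6.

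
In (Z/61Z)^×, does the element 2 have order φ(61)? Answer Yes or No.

φ(61) = 61 − 1 = 60 = 2^2 · 3 · 5.
It suffices to check that the order of 2 is not a proper divisor of 60: compute 2^(60/q) for q ∈ {2, 3, 5}.
2^30 ≡ 60 (mod 61)  [q = 2: ≢ 1 ✓]
2^20 ≡ 47 (mod 61)  [q = 3: ≢ 1 ✓]
2^12 ≡ 9 (mod 61)  [q = 5: ≢ 1 ✓]
Every test exponent gives a nontrivial residue, hence 2 generates the full group.

Yes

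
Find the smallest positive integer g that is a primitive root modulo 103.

φ(103) = 103 − 1 = 102 = 2 · 3 · 17.
g is a primitive root iff g^(102/q) ≢ 1 (mod 103) for each prime q ∈ {2, 3, 17}.
g = 2: 2^51 ≡ 1 — hits 1, so not a primitive root.
g = 3: 3^51 ≡ 102; 3^34 ≡ 1 — hits 1, so not a primitive root.
g = 4: 4^51 ≡ 1 — hits 1, so not a primitive root.
g = 5: 5^51 ≡ 102; 5^34 ≡ 56; 5^6 ≡ 72 — none is 1, so 5 is a primitive root.
So 5 is the smallest generator of (Z/103Z)^×.

5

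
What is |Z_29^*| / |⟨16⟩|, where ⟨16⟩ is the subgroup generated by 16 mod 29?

4

By Lagrange's theorem, ord_29(16) divides φ(29) = 29 − 1 = 28 = 2^2 · 7.
Divisors of 28: 1, 2, 4, 7, 14, 28.
Test each divisor d:
16^1 ≡ 16 (mod 29)
16^2 ≡ 24 (mod 29)
16^4 ≡ 25 (mod 29)
16^7 ≡ 1 (mod 29) ✓
So ord_29(16) = 7, hence |⟨16⟩| = 7.
Index = |(Z/29Z)^×| / |⟨16⟩| = 28 / 7 = 4.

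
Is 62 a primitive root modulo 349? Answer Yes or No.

φ(349) = 349 − 1 = 348 = 2^2 · 3 · 29.
62 is a primitive root mod 349 iff 62^(φ(349)/q) ≢ 1 for every prime q | φ(349), i.e. q ∈ {2, 3, 29}.
62^174 ≡ 348 (mod 349)  [q = 2: ≢ 1 ✓]
62^116 ≡ 226 (mod 349)  [q = 3: ≢ 1 ✓]
62^12 ≡ 269 (mod 349)  [q = 29: ≢ 1 ✓]
All checks pass, so 62 has order 348 and is a primitive root modulo 349.

Yes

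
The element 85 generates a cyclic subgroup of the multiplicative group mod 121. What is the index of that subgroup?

1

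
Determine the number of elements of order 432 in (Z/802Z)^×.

0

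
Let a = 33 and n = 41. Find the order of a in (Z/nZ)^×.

The order of 33 must divide φ(41) = 41 − 1 = 40 = 2^3 · 5.
Divisors of 40: 1, 2, 4, 5, 8, 10, 20, 40.
Evaluate successive powers at the divisors of 40:
33^1 ≡ 33 (mod 41)
33^2 ≡ 23 (mod 41)
33^4 ≡ 37 (mod 41)
33^5 ≡ 32 (mod 41)
33^8 ≡ 16 (mod 41)
33^10 ≡ 40 (mod 41)
33^20 ≡ 1 (mod 41) ✓
The smallest such exponent is 20, so the order of 33 is 20.

20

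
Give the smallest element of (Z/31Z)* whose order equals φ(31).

φ(31) = 31 − 1 = 30 = 2 · 3 · 5.
Test candidates g = 2, 3, … against the prime factors q ∈ {2, 3, 5} of φ(31): g is a generator iff g^(30/q) ≢ 1 for every such q.
g = 2: 2^15 ≡ 1 — hits 1, so not a primitive root.
g = 3: 3^15 ≡ 30; 3^10 ≡ 25; 3^6 ≡ 16 — none is 1, so 3 is a primitive root.
So 3 is the smallest generator of (Z/31Z)^×.

3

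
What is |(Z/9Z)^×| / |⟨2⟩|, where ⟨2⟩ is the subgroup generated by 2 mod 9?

1

ord(2) | φ(9) = φ(3^2) = 3·(3−1) = 6 = 2 · 3.
Divisors of 6: 1, 2, 3, 6.
Evaluate successive powers at the divisors of 6:
2^1 ≡ 2 (mod 9)
2^2 ≡ 4 (mod 9)
2^3 ≡ 8 (mod 9)
2^6 ≡ 1 (mod 9) ✓
Thus |⟨2⟩| = ord(2) = 6.
Index = |(Z/9Z)^×| / |⟨2⟩| = 6 / 6 = 1.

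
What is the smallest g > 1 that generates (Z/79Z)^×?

3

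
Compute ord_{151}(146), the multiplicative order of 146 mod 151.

Since 146 ∈ (Z/151Z)^×, its order divides φ(151) = 151 − 1 = 150 = 2 · 3 · 5^2.
Divisors of 150: 1, 2, 3, 5, 6, 10, 15, 25, 30, 50, 75, 150.
Evaluate successive powers at the divisors of 150:
146^1 ≡ 146
146^2 ≡ 25
146^3 ≡ 26
146^5 ≡ 46
146^6 ≡ 72
146^10 ≡ 2
146^15 ≡ 92
146^25 ≡ 33
146^30 ≡ 8
146^50 ≡ 32
146^75 ≡ 150
146^150 ≡ 1
Therefore the multiplicative order of 146 modulo 151 is 150.

150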